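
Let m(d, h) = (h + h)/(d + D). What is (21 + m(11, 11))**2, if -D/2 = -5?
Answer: 214369/441 ≈ 486.10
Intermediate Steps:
D = 10 (D = -2*(-5) = 10)
m(d, h) = 2*h/(10 + d) (m(d, h) = (h + h)/(d + 10) = (2*h)/(10 + d) = 2*h/(10 + d))
(21 + m(11, 11))**2 = (21 + 2*11/(10 + 11))**2 = (21 + 2*11/21)**2 = (21 + 2*11*(1/21))**2 = (21 + 22/21)**2 = (463/21)**2 = 214369/441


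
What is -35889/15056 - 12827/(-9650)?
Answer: -76602769/72645200 ≈ -1.0545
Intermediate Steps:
-35889/15056 - 12827/(-9650) = -35889*1/15056 - 12827*(-1/9650) = -35889/15056 + 12827/9650 = -76602769/72645200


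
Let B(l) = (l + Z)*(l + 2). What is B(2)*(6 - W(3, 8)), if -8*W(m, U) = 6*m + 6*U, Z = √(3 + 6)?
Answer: 285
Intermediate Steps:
Z = 3 (Z = √9 = 3)
B(l) = (2 + l)*(3 + l) (B(l) = (l + 3)*(l + 2) = (3 + l)*(2 + l) = (2 + l)*(3 + l))
W(m, U) = -3*U/4 - 3*m/4 (W(m, U) = -(6*m + 6*U)/8 = -(6*U + 6*m)/8 = -3*U/4 - 3*m/4)
B(2)*(6 - W(3, 8)) = (6 + 2² + 5*2)*(6 - (-¾*8 - ¾*3)) = (6 + 4 + 10)*(6 - (-6 - 9/4)) = 20*(6 - 1*(-33/4)) = 20*(6 + 33/4) = 20*(57/4) = 285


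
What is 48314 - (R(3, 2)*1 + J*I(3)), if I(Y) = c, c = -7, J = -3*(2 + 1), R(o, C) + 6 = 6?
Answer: 48251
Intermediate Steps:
R(o, C) = 0 (R(o, C) = -6 + 6 = 0)
J = -9 (J = -3*3 = -9)
I(Y) = -7
48314 - (R(3, 2)*1 + J*I(3)) = 48314 - (0*1 - 9*(-7)) = 48314 - (0 + 63) = 48314 - 1*63 = 48314 - 63 = 48251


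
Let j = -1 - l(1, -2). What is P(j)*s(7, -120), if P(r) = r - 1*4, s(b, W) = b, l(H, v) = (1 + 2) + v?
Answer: -42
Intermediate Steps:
l(H, v) = 3 + v
j = -2 (j = -1 - (3 - 2) = -1 - 1*1 = -1 - 1 = -2)
P(r) = -4 + r (P(r) = r - 4 = -4 + r)
P(j)*s(7, -120) = (-4 - 2)*7 = -6*7 = -42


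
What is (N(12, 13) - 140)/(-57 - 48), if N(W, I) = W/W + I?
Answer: 6/5 ≈ 1.2000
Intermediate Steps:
N(W, I) = 1 + I
(N(12, 13) - 140)/(-57 - 48) = ((1 + 13) - 140)/(-57 - 48) = (14 - 140)/(-105) = -1/105*(-126) = 6/5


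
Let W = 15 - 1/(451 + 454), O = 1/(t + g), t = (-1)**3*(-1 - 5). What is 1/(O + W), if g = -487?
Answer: 435305/6528189 ≈ 0.066681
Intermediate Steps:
t = 6 (t = -1*(-6) = 6)
O = -1/481 (O = 1/(6 - 487) = 1/(-481) = -1/481 ≈ -0.0020790)
W = 13574/905 (W = 15 - 1/905 = 13574/905 ≈ 14.999)
1/(O + W) = 1/(-1/481 + 13574/905) = 1/(6528189/435305) = 435305/6528189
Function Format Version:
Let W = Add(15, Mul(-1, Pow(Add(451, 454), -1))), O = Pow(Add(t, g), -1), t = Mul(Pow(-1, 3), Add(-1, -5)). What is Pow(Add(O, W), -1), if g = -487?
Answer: Rational(435305, 6528189) ≈ 0.066681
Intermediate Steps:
t = 6 (t = Mul(-1, -6) = 6)
O = Rational(-1, 481) (O = Pow(Add(6, -487), -1) = Pow(-481, -1) = Rational(-1, 481) ≈ -0.0020790)
W = Rational(13574, 905) (W = Add(15, Mul(-1, Pow(905, -1))) = Add(15, Mul(-1, Rational(1, 905))) = Add(15, Rational(-1, 905)) = Rational(13574, 905) ≈ 14.999)
Pow(Add(O, W), -1) = Pow(Add(Rational(-1, 481), Rational(13574, 905)), -1) = Pow(Rational(6528189, 435305), -1) = Rational(435305, 6528189)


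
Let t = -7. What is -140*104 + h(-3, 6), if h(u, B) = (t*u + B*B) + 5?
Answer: -14498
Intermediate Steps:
h(u, B) = 5 + B**2 - 7*u (h(u, B) = (-7*u + B*B) + 5 = (-7*u + B**2) + 5 = (B**2 - 7*u) + 5 = 5 + B**2 - 7*u)
-140*104 + h(-3, 6) = -140*104 + (5 + 6**2 - 7*(-3)) = -14560 + (5 + 36 + 21) = -14560 + 62 = -14498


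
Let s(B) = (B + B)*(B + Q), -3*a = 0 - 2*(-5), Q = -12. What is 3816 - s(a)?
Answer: 33424/9 ≈ 3713.8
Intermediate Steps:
a = -10/3 (a = -(0 - 2*(-5))/3 = -(0 + 10)/3 = -1/3*10 = -10/3 ≈ -3.3333)
s(B) = 2*B*(-12 + B) (s(B) = (B + B)*(B - 12) = (2*B)*(-12 + B) = 2*B*(-12 + B))
3816 - s(a) = 3816 - 2*(-10)*(-12 - 10/3)/3 = 3816 - 2*(-10)*(-46)/(3*3) = 3816 - 1*920/9 = 3816 - 920/9 = 33424/9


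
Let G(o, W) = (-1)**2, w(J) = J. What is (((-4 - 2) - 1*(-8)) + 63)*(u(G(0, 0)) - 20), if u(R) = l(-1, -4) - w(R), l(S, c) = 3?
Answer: -1170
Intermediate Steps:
G(o, W) = 1
u(R) = 3 - R
(((-4 - 2) - 1*(-8)) + 63)*(u(G(0, 0)) - 20) = (((-4 - 2) - 1*(-8)) + 63)*((3 - 1*1) - 20) = ((-6 + 8) + 63)*((3 - 1) - 20) = (2 + 63)*(2 - 20) = 65*(-18) = -1170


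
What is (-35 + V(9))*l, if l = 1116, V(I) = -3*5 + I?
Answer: -45756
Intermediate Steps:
V(I) = -15 + I
(-35 + V(9))*l = (-35 + (-15 + 9))*1116 = (-35 - 6)*1116 = -41*1116 = -45756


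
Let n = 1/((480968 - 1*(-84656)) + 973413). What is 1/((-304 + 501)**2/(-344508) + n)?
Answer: -530210558796/59728142425 ≈ -8.8771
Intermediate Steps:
n = 1/1539037 (n = 1/((480968 + 84656) + 973413) = 1/(565624 + 973413) = 1/1539037 ≈ 6.4976e-7)
1/((-304 + 501)**2/(-344508) + n) = 1/((-304 + 501)**2/(-344508) + 1/1539037) = 1/(197**2*(-1/344508) + 1/1539037) = 1/(38809*(-1/344508) + 1/1539037) = 1/(-38809/344508 + 1/1539037) = 1/(-59728142425/530210558796) = -530210558796/59728142425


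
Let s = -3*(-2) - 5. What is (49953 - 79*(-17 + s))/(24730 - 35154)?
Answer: -51217/10424 ≈ -4.9134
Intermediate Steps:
s = 1 (s = 6 - 5 = 1)
(49953 - 79*(-17 + s))/(24730 - 35154) = (49953 - 79*(-17 + 1))/(24730 - 35154) = (49953 - 79*(-16))/(-10424) = (49953 + 1264)*(-1/10424) = 51217*(-1/10424) = -51217/10424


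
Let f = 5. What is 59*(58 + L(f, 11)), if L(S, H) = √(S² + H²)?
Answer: 3422 + 59*√146 ≈ 4134.9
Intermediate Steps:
L(S, H) = √(H² + S²)
59*(58 + L(f, 11)) = 59*(58 + √(11² + 5²)) = 59*(58 + √(121 + 25)) = 59*(58 + √146) = 3422 + 59*√146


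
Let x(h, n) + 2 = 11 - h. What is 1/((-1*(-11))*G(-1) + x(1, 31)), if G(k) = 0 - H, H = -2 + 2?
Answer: ⅛ ≈ 0.12500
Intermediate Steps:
x(h, n) = 9 - h (x(h, n) = -2 + (11 - h) = 9 - h)
H = 0
G(k) = 0 (G(k) = 0 - 1*0 = 0 + 0 = 0)
1/((-1*(-11))*G(-1) + x(1, 31)) = 1/(-1*(-11)*0 + (9 - 1*1)) = 1/(11*0 + (9 - 1)) = 1/(0 + 8) = 1/8 = ⅛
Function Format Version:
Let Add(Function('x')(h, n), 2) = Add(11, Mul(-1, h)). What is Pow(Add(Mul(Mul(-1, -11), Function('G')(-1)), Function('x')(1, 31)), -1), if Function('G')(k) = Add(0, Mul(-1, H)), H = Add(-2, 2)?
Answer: Rational(1, 8) ≈ 0.12500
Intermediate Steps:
Function('x')(h, n) = Add(9, Mul(-1, h)) (Function('x')(h, n) = Add(-2, Add(11, Mul(-1, h))) = Add(9, Mul(-1, h)))
H = 0
Function('G')(k) = 0 (Function('G')(k) = Add(0, Mul(-1, 0)) = Add(0, 0) = 0)
Pow(Add(Mul(Mul(-1, -11), Function('G')(-1)), Function('x')(1, 31)), -1) = Pow(Add(Mul(Mul(-1, -11), 0), Add(9, Mul(-1, 1))), -1) = Pow(Add(Mul(11, 0), Add(9, -1)), -1) = Pow(Add(0, 8), -1) = Pow(8, -1) = Rational(1, 8)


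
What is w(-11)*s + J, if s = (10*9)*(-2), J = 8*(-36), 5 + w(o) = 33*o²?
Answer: -718128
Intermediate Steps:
w(o) = -5 + 33*o²
J = -288
s = -180 (s = 90*(-2) = -180)
w(-11)*s + J = (-5 + 33*(-11)²)*(-180) - 288 = (-5 + 33*121)*(-180) - 288 = (-5 + 3993)*(-180) - 288 = 3988*(-180) - 288 = -717840 - 288 = -718128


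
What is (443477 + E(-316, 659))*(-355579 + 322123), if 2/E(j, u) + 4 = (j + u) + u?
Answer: -7403646322944/499 ≈ -1.4837e+10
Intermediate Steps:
E(j, u) = 2/(-4 + j + 2*u) (E(j, u) = 2/(-4 + ((j + u) + u)) = 2/(-4 + (j + 2*u)) = 2/(-4 + j + 2*u))
(443477 + E(-316, 659))*(-355579 + 322123) = (443477 + 2/(-4 - 316 + 2*659))*(-355579 + 322123) = (443477 + 2/(-4 - 316 + 1318))*(-33456) = (443477 + 2/998)*(-33456) = (443477 + 2*(1/998))*(-33456) = (443477 + 1/499)*(-33456) = (221295024/499)*(-33456) = -7403646322944/499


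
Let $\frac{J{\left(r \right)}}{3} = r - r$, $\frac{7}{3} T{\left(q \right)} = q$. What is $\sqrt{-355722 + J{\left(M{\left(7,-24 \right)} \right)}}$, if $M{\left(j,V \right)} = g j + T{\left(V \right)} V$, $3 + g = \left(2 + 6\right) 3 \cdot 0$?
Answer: $i \sqrt{355722} \approx 596.42 i$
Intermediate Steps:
$g = -3$ ($g = -3 + \left(2 + 6\right) 3 \cdot 0 = -3 + 8 \cdot 3 \cdot 0 = -3 + 24 \cdot 0 = -3 + 0 = -3$)
$T{\left(q \right)} = \frac{3 q}{7}$
$M{\left(j,V \right)} = - 3 j + \frac{3 V^{2}}{7}$ ($M{\left(j,V \right)} = - 3 j + \frac{3 V}{7} V = - 3 j + \frac{3 V^{2}}{7}$)
$J{\left(r \right)} = 0$ ($J{\left(r \right)} = 3 \left(r - r\right) = 3 \cdot 0 = 0$)
$\sqrt{-355722 + J{\left(M{\left(7,-24 \right)} \right)}} = \sqrt{-355722 + 0} = \sqrt{-355722} = i \sqrt{355722}$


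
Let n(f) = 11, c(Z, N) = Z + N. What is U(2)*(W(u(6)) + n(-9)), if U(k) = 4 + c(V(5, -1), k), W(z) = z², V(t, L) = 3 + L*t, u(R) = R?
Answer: 188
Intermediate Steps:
c(Z, N) = N + Z
U(k) = 2 + k (U(k) = 4 + (k + (3 - 1*5)) = 4 + (k + (3 - 5)) = 4 + (k - 2) = 4 + (-2 + k) = 2 + k)
U(2)*(W(u(6)) + n(-9)) = (2 + 2)*(6² + 11) = 4*(36 + 11) = 4*47 = 188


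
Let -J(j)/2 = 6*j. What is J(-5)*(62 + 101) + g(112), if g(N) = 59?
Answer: 9839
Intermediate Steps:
J(j) = -12*j
J(-5)*(62 + 101) + g(112) = (-12*(-5))*(62 + 101) + 59 = 60*163 + 59 = 9780 + 59 = 9839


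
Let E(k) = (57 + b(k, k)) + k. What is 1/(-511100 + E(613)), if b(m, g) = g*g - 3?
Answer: -1/134664 ≈ -7.4259e-6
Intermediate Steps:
b(m, g) = -3 + g² (b(m, g) = g² - 3 = -3 + g²)
E(k) = 54 + k + k² (E(k) = (57 + (-3 + k²)) + k = (54 + k²) + k = 54 + k + k²)
1/(-511100 + E(613)) = 1/(-511100 + (54 + 613 + 613²)) = 1/(-511100 + (54 + 613 + 375769)) = 1/(-511100 + 376436) = 1/(-134664) = -1/134664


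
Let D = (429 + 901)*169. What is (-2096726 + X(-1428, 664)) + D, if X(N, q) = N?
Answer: -1873384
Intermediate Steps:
D = 224770 (D = 1330*169 = 224770)
(-2096726 + X(-1428, 664)) + D = (-2096726 - 1428) + 224770 = -2098154 + 224770 = -1873384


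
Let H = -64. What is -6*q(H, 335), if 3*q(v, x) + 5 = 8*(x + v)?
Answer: -4326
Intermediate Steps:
q(v, x) = -5/3 + 8*v/3 + 8*x/3 (q(v, x) = -5/3 + (8*(x + v))/3 = -5/3 + (8*(v + x))/3 = -5/3 + (8*v + 8*x)/3 = -5/3 + (8*v/3 + 8*x/3) = -5/3 + 8*v/3 + 8*x/3)
-6*q(H, 335) = -6*(-5/3 + (8/3)*(-64) + (8/3)*335) = -6*(-5/3 - 512/3 + 2680/3) = -6*721 = -4326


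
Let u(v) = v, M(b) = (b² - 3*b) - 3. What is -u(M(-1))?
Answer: -1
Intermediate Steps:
M(b) = -3 + b² - 3*b
-u(M(-1)) = -(-3 + (-1)² - 3*(-1)) = -(-3 + 1 + 3) = -1*1 = -1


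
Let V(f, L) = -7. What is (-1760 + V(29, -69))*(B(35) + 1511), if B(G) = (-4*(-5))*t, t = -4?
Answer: -2528577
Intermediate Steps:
B(G) = -80 (B(G) = -4*(-5)*(-4) = 20*(-4) = -80)
(-1760 + V(29, -69))*(B(35) + 1511) = (-1760 - 7)*(-80 + 1511) = -1767*1431 = -2528577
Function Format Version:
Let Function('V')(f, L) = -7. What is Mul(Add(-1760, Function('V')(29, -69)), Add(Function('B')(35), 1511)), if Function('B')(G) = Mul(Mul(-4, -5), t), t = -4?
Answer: -2528577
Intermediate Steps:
Function('B')(G) = -80 (Function('B')(G) = Mul(Mul(-4, -5), -4) = Mul(20, -4) = -80)
Mul(Add(-1760, Function('V')(29, -69)), Add(Function('B')(35), 1511)) = Mul(Add(-1760, -7), Add(-80, 1511)) = Mul(-1767, 1431) = -2528577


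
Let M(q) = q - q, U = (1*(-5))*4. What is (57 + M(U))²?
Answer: 3249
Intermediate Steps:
U = -20 (U = -5*4 = -20)
M(q) = 0
(57 + M(U))² = (57 + 0)² = 57² = 3249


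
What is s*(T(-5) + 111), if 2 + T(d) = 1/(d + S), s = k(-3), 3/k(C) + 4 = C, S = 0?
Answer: -1632/35 ≈ -46.629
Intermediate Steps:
k(C) = 3/(-4 + C)
s = -3/7 (s = 3/(-4 - 3) = 3/(-7) = 3*(-⅐) = -3/7 ≈ -0.42857)
T(d) = -2 + 1/d (T(d) = -2 + 1/(d + 0) = -2 + 1/d)
s*(T(-5) + 111) = -3*((-2 + 1/(-5)) + 111)/7 = -3*((-2 - ⅕) + 111)/7 = -3*(-11/5 + 111)/7 = -3/7*544/5 = -1632/35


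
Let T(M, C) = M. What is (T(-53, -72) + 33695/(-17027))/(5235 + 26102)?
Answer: -936126/533575099 ≈ -0.0017544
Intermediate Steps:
(T(-53, -72) + 33695/(-17027))/(5235 + 26102) = (-53 + 33695/(-17027))/(5235 + 26102) = (-53 + 33695*(-1/17027))/31337 = (-53 - 33695/17027)*(1/31337) = -936126/17027*1/31337 = -936126/533575099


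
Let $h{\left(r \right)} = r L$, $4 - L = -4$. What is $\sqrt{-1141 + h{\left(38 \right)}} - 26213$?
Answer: $-26213 + 3 i \sqrt{93} \approx -26213.0 + 28.931 i$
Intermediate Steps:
$L = 8$ ($L = 4 - -4 = 4 + 4 = 8$)
$h{\left(r \right)} = 8 r$ ($h{\left(r \right)} = r 8 = 8 r$)
$\sqrt{-1141 + h{\left(38 \right)}} - 26213 = \sqrt{-1141 + 8 \cdot 38} - 26213 = \sqrt{-1141 + 304} - 26213 = \sqrt{-837} - 26213 = 3 i \sqrt{93} - 26213 = -26213 + 3 i \sqrt{93}$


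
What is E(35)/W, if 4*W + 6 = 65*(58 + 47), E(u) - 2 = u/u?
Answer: 4/2273 ≈ 0.0017598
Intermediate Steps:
E(u) = 3 (E(u) = 2 + u/u = 2 + 1 = 3)
W = 6819/4 (W = -3/2 + (65*(58 + 47))/4 = -3/2 + (65*105)/4 = -3/2 + (1/4)*6825 = -3/2 + 6825/4 = 6819/4 ≈ 1704.8)
E(35)/W = 3/(6819/4) = 3*(4/6819) = 4/2273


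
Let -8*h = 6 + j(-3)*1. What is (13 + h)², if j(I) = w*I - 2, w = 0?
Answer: 625/4 ≈ 156.25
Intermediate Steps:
j(I) = -2 (j(I) = 0*I - 2 = 0 - 2 = -2)
h = -½ (h = -(6 - 2*1)/8 = -(6 - 2)/8 = -⅛*4 = -½ ≈ -0.50000)
(13 + h)² = (13 - ½)² = (25/2)² = 625/4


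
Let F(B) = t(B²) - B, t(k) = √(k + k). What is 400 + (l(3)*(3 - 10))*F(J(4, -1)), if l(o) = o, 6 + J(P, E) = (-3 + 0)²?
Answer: 463 - 63*√2 ≈ 373.90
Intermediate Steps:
J(P, E) = 3 (J(P, E) = -6 + (-3 + 0)² = -6 + (-3)² = -6 + 9 = 3)
t(k) = √2*√k (t(k) = √(2*k) = √2*√k)
F(B) = -B + √2*√(B²) (F(B) = √2*√(B²) - B = -B + √2*√(B²))
400 + (l(3)*(3 - 10))*F(J(4, -1)) = 400 + (3*(3 - 10))*(-1*3 + √2*√(3²)) = 400 + (3*(-7))*(-3 + √2*√9) = 400 - 21*(-3 + √2*3) = 400 - 21*(-3 + 3*√2) = 400 + (63 - 63*√2) = 463 - 63*√2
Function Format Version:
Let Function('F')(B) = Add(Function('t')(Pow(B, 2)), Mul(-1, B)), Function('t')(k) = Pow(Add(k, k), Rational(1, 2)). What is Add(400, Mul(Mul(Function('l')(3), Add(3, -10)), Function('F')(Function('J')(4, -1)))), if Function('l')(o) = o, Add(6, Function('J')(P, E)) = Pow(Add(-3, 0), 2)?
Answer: Add(463, Mul(-63, Pow(2, Rational(1, 2)))) ≈ 373.90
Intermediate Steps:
Function('J')(P, E) = 3 (Function('J')(P, E) = Add(-6, Pow(Add(-3, 0), 2)) = Add(-6, Pow(-3, 2)) = Add(-6, 9) = 3)
Function('t')(k) = Mul(Pow(2, Rational(1, 2)), Pow(k, Rational(1, 2))) (Function('t')(k) = Pow(Mul(2, k), Rational(1, 2)) = Mul(Pow(2, Rational(1, 2)), Pow(k, Rational(1, 2))))
Function('F')(B) = Add(Mul(-1, B), Mul(Pow(2, Rational(1, 2)), Pow(Pow(B, 2), Rational(1, 2)))) (Function('F')(B) = Add(Mul(Pow(2, Rational(1, 2)), Pow(Pow(B, 2), Rational(1, 2))), Mul(-1, B)) = Add(Mul(-1, B), Mul(Pow(2, Rational(1, 2)), Pow(Pow(B, 2), Rational(1, 2)))))
Add(400, Mul(Mul(Function('l')(3), Add(3, -10)), Function('F')(Function('J')(4, -1)))) = Add(400, Mul(Mul(3, Add(3, -10)), Add(Mul(-1, 3), Mul(Pow(2, Rational(1, 2)), Pow(Pow(3, 2), Rational(1, 2)))))) = Add(400, Mul(Mul(3, -7), Add(-3, Mul(Pow(2, Rational(1, 2)), Pow(9, Rational(1, 2)))))) = Add(400, Mul(-21, Add(-3, Mul(Pow(2, Rational(1, 2)), 3)))) = Add(400, Mul(-21, Add(-3, Mul(3, Pow(2, Rational(1, 2)))))) = Add(400, Add(63, Mul(-63, Pow(2, Rational(1, 2))))) = Add(463, Mul(-63, Pow(2, Rational(1, 2))))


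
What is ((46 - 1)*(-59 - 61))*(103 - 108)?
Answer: 27000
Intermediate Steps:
((46 - 1)*(-59 - 61))*(103 - 108) = (45*(-120))*(-5) = -5400*(-5) = 27000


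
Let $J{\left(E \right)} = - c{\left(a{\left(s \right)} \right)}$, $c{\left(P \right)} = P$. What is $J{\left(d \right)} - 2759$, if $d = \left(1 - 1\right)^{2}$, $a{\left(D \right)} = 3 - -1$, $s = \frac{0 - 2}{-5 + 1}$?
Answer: $-2763$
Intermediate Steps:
$s = \frac{1}{2}$ ($s = - \frac{2}{-4} = \left(-2\right) \left(- \frac{1}{4}\right) = \frac{1}{2} \approx 0.5$)
$a{\left(D \right)} = 4$ ($a{\left(D \right)} = 3 + 1 = 4$)
$d = 0$ ($d = 0^{2} = 0$)
$J{\left(E \right)} = -4$ ($J{\left(E \right)} = \left(-1\right) 4 = -4$)
$J{\left(d \right)} - 2759 = -4 - 2759 = -2763$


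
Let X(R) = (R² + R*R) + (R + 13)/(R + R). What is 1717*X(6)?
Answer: 1516111/12 ≈ 1.2634e+5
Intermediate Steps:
X(R) = 2*R² + (13 + R)/(2*R) (X(R) = (R² + R²) + (13 + R)/((2*R)) = 2*R² + (13 + R)*(1/(2*R)) = 2*R² + (13 + R)/(2*R))
1717*X(6) = 1717*((½)*(13 + 6 + 4*6³)/6) = 1717*((½)*(⅙)*(13 + 6 + 4*216)) = 1717*((½)*(⅙)*(13 + 6 + 864)) = 1717*((½)*(⅙)*883) = 1717*(883/12) = 1516111/12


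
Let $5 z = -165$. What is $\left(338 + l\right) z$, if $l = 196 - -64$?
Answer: $-19734$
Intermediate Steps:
$z = -33$ ($z = \frac{1}{5} \left(-165\right) = -33$)
$l = 260$ ($l = 196 + 64 = 260$)
$\left(338 + l\right) z = \left(338 + 260\right) \left(-33\right) = 598 \left(-33\right) = -19734$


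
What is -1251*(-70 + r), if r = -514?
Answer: 730584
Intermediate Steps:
-1251*(-70 + r) = -1251*(-70 - 514) = -1251*(-584) = 730584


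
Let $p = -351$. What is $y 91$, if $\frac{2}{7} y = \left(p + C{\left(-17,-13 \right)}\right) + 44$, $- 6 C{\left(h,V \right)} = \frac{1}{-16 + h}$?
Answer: $- \frac{38720045}{396} \approx -97778.0$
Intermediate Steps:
$C{\left(h,V \right)} = - \frac{1}{6 \left(-16 + h\right)}$
$y = - \frac{425495}{396}$ ($y = \frac{7 \left(\left(-351 - \frac{1}{-96 + 6 \left(-17\right)}\right) + 44\right)}{2} = \frac{7 \left(\left(-351 - \frac{1}{-96 - 102}\right) + 44\right)}{2} = \frac{7 \left(\left(-351 - \frac{1}{-198}\right) + 44\right)}{2} = \frac{7 \left(\left(-351 - - \frac{1}{198}\right) + 44\right)}{2} = \frac{7 \left(\left(-351 + \frac{1}{198}\right) + 44\right)}{2} = \frac{7 \left(- \frac{69497}{198} + 44\right)}{2} = \frac{7}{2} \left(- \frac{60785}{198}\right) = - \frac{425495}{396} \approx -1074.5$)
$y 91 = \left(- \frac{425495}{396}\right) 91 = - \frac{38720045}{396}$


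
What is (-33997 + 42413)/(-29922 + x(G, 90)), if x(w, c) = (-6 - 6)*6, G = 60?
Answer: -4208/14997 ≈ -0.28059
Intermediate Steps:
x(w, c) = -72 (x(w, c) = -12*6 = -72)
(-33997 + 42413)/(-29922 + x(G, 90)) = (-33997 + 42413)/(-29922 - 72) = 8416/(-29994) = 8416*(-1/29994) = -4208/14997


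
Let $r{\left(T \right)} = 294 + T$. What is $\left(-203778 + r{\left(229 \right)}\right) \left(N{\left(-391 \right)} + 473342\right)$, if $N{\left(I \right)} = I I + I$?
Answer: $-127203483160$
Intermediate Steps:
$N{\left(I \right)} = I + I^{2}$ ($N{\left(I \right)} = I^{2} + I = I + I^{2}$)
$\left(-203778 + r{\left(229 \right)}\right) \left(N{\left(-391 \right)} + 473342\right) = \left(-203778 + \left(294 + 229\right)\right) \left(- 391 \left(1 - 391\right) + 473342\right) = \left(-203778 + 523\right) \left(\left(-391\right) \left(-390\right) + 473342\right) = - 203255 \left(152490 + 473342\right) = \left(-203255\right) 625832 = -127203483160$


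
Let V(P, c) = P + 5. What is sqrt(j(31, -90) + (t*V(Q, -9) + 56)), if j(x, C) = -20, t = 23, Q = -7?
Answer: I*sqrt(10) ≈ 3.1623*I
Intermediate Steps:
V(P, c) = 5 + P
sqrt(j(31, -90) + (t*V(Q, -9) + 56)) = sqrt(-20 + (23*(5 - 7) + 56)) = sqrt(-20 + (23*(-2) + 56)) = sqrt(-20 + (-46 + 56)) = sqrt(-20 + 10) = sqrt(-10) = I*sqrt(10)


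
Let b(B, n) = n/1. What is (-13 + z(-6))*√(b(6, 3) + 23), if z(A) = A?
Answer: -19*√26 ≈ -96.881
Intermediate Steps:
b(B, n) = n (b(B, n) = n*1 = n)
(-13 + z(-6))*√(b(6, 3) + 23) = (-13 - 6)*√(3 + 23) = -19*√26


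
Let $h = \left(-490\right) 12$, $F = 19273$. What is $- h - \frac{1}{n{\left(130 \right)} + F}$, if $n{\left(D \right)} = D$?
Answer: $\frac{114089639}{19403} \approx 5880.0$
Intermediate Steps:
$h = -5880$
$- h - \frac{1}{n{\left(130 \right)} + F} = \left(-1\right) \left(-5880\right) - \frac{1}{130 + 19273} = 5880 - \frac{1}{19403} = \frac{114089639}{19403}$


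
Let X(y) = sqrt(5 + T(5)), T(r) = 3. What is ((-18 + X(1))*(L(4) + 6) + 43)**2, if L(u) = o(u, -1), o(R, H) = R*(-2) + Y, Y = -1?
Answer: 9481 - 1164*sqrt(2) ≈ 7834.9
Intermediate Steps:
o(R, H) = -1 - 2*R (o(R, H) = R*(-2) - 1 = -2*R - 1 = -1 - 2*R)
L(u) = -1 - 2*u
X(y) = 2*sqrt(2) (X(y) = sqrt(5 + 3) = sqrt(8) = 2*sqrt(2))
((-18 + X(1))*(L(4) + 6) + 43)**2 = ((-18 + 2*sqrt(2))*((-1 - 2*4) + 6) + 43)**2 = ((-18 + 2*sqrt(2))*((-1 - 8) + 6) + 43)**2 = ((-18 + 2*sqrt(2))*(-9 + 6) + 43)**2 = ((-18 + 2*sqrt(2))*(-3) + 43)**2 = ((54 - 6*sqrt(2)) + 43)**2 = (97 - 6*sqrt(2))**2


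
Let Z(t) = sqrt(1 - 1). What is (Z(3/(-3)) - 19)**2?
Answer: 361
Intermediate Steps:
Z(t) = 0 (Z(t) = sqrt(0) = 0)
(Z(3/(-3)) - 19)**2 = (0 - 19)**2 = (-19)**2 = 361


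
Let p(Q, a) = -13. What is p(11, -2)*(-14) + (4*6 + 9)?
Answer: 215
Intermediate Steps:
p(11, -2)*(-14) + (4*6 + 9) = -13*(-14) + (4*6 + 9) = 182 + (24 + 9) = 182 + 33 = 215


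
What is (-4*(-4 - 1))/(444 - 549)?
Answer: -4/21 ≈ -0.19048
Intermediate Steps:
(-4*(-4 - 1))/(444 - 549) = (-4*(-5))/(-105) = -1/105*20 = -4/21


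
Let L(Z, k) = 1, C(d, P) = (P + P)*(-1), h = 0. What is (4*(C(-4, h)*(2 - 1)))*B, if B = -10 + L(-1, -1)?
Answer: 0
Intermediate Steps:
C(d, P) = -2*P (C(d, P) = (2*P)*(-1) = -2*P)
B = -9 (B = -10 + 1 = -9)
(4*(C(-4, h)*(2 - 1)))*B = (4*((-2*0)*(2 - 1)))*(-9) = (4*(0*1))*(-9) = (4*0)*(-9) = 0*(-9) = 0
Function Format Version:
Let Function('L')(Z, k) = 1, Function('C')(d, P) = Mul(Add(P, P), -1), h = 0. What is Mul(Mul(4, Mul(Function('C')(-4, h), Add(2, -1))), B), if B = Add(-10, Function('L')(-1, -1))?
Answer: 0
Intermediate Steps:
Function('C')(d, P) = Mul(-2, P) (Function('C')(d, P) = Mul(Mul(2, P), -1) = Mul(-2, P))
B = -9 (B = Add(-10, 1) = -9)
Mul(Mul(4, Mul(Function('C')(-4, h), Add(2, -1))), B) = Mul(Mul(4, Mul(Mul(-2, 0), Add(2, -1))), -9) = Mul(Mul(4, Mul(0, 1)), -9) = Mul(Mul(4, 0), -9) = Mul(0, -9) = 0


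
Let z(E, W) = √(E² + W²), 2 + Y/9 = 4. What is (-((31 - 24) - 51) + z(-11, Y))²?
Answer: (44 + √445)² ≈ 4237.4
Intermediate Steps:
Y = 18 (Y = -18 + 9*4 = -18 + 36 = 18)
(-((31 - 24) - 51) + z(-11, Y))² = (-((31 - 24) - 51) + √((-11)² + 18²))² = (-(7 - 51) + √(121 + 324))² = (-1*(-44) + √445)² = (44 + √445)²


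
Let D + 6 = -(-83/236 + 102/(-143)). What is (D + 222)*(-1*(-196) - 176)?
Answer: 36627545/8437 ≈ 4341.3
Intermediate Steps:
D = -166547/33748 (D = -6 - (-83/236 + 102/(-143)) = -6 - (-83*1/236 + 102*(-1/143)) = -6 - (-83/236 - 102/143) = -6 - 1*(-35941/33748) = -6 + 35941/33748 = -166547/33748 ≈ -4.9350)
(D + 222)*(-1*(-196) - 176) = (-166547/33748 + 222)*(-1*(-196) - 176) = 7325509*(196 - 176)/33748 = (7325509/33748)*20 = 36627545/8437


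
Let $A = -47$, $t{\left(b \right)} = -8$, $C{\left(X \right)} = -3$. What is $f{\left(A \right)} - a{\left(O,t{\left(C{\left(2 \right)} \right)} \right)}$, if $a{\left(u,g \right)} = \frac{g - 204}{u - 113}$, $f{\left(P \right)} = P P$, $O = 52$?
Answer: $\frac{134537}{61} \approx 2205.5$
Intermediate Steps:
$f{\left(P \right)} = P^{2}$
$a{\left(u,g \right)} = \frac{-204 + g}{-113 + u}$
$f{\left(A \right)} - a{\left(O,t{\left(C{\left(2 \right)} \right)} \right)} = \left(-47\right)^{2} - \frac{-204 - 8}{-113 + 52} = 2209 - \frac{1}{-61} \left(-212\right) = 2209 - \left(- \frac{1}{61}\right) \left(-212\right) = 2209 - \frac{212}{61} = \frac{134537}{61}$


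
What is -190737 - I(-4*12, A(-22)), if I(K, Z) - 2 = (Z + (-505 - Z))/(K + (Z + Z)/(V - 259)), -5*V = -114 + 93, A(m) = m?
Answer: -5811376059/30466 ≈ -1.9075e+5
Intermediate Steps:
V = 21/5 (V = -(-114 + 93)/5 = -⅕*(-21) = 21/5 ≈ 4.2000)
I(K, Z) = 2 - 505/(K - 5*Z/637) (I(K, Z) = 2 + (Z + (-505 - Z))/(K + (Z + Z)/(21/5 - 259)) = 2 - 505/(K + (2*Z)/(-1274/5)) = 2 - 505/(K + (2*Z)*(-5/1274)) = 2 - 505/(K - 5*Z/637))
-190737 - I(-4*12, A(-22)) = -190737 - (321685 - (-5096)*12 + 10*(-22))/(-(-2548)*12 + 5*(-22)) = -190737 - (321685 - 1274*(-48) - 220)/(-637*(-48) - 110) = -190737 - (321685 + 61152 - 220)/(30576 - 110) = -190737 - 382617/30466 = -5811376059/30466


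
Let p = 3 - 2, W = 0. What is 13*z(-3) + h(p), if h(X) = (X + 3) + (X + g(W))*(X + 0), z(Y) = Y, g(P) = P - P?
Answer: -34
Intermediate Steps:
g(P) = 0
p = 1
h(X) = 3 + X + X² (h(X) = (X + 3) + (X + 0)*(X + 0) = (3 + X) + X*X = (3 + X) + X² = 3 + X + X²)
13*z(-3) + h(p) = 13*(-3) + (3 + 1 + 1²) = -39 + (3 + 1 + 1) = -39 + 5 = -34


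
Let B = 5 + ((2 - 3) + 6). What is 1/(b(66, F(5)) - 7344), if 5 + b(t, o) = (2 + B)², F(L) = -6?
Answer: -1/7205 ≈ -0.00013879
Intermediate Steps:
B = 10 (B = 5 + (-1 + 6) = 5 + 5 = 10)
b(t, o) = 139 (b(t, o) = -5 + (2 + 10)² = -5 + 12² = -5 + 144 = 139)
1/(b(66, F(5)) - 7344) = 1/(139 - 7344) = 1/(-7205) = -1/7205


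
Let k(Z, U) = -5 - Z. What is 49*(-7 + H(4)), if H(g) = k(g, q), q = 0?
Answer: -784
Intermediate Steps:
H(g) = -5 - g
49*(-7 + H(4)) = 49*(-7 + (-5 - 1*4)) = 49*(-7 + (-5 - 4)) = 49*(-7 - 9) = 49*(-16) = -784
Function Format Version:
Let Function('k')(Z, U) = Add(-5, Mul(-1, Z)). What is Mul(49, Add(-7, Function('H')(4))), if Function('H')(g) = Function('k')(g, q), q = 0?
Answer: -784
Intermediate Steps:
Function('H')(g) = Add(-5, Mul(-1, g))
Mul(49, Add(-7, Function('H')(4))) = Mul(49, Add(-7, Add(-5, Mul(-1, 4)))) = Mul(49, Add(-7, Add(-5, -4))) = Mul(49, Add(-7, -9)) = Mul(49, -16) = -784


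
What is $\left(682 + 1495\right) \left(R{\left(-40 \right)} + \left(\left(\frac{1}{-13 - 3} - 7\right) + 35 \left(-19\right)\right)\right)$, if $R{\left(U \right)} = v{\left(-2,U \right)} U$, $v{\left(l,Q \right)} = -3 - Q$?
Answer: $- \frac{74960641}{16} \approx -4.685 \cdot 10^{6}$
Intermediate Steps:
$R{\left(U \right)} = U \left(-3 - U\right)$ ($R{\left(U \right)} = \left(-3 - U\right) U = U \left(-3 - U\right)$)
$\left(682 + 1495\right) \left(R{\left(-40 \right)} + \left(\left(\frac{1}{-13 - 3} - 7\right) + 35 \left(-19\right)\right)\right) = \left(682 + 1495\right) \left(\left(-1\right) \left(-40\right) \left(3 - 40\right) + \left(\left(\frac{1}{-13 - 3} - 7\right) + 35 \left(-19\right)\right)\right) = 2177 \left(\left(-1\right) \left(-40\right) \left(-37\right) - \left(672 + \frac{1}{16}\right)\right) = 2177 \left(-1480 - \frac{10753}{16}\right) = 2177 \left(- \frac{34433}{16}\right) = - \frac{74960641}{16}$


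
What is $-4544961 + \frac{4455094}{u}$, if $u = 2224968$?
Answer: $- \frac{5056194165577}{1112484} \approx -4.545 \cdot 10^{6}$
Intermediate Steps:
$-4544961 + \frac{4455094}{u} = -4544961 + \frac{4455094}{2224968} = -4544961 + 4455094 \cdot \frac{1}{2224968} = -4544961 + \frac{2227547}{1112484} = - \frac{5056194165577}{1112484}$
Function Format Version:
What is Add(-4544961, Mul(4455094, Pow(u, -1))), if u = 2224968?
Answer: Rational(-5056194165577, 1112484) ≈ -4.5450e+6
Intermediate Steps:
Add(-4544961, Mul(4455094, Pow(u, -1))) = Add(-4544961, Mul(4455094, Pow(2224968, -1))) = Add(-4544961, Mul(4455094, Rational(1, 2224968))) = Add(-4544961, Rational(2227547, 1112484)) = Rational(-5056194165577, 1112484)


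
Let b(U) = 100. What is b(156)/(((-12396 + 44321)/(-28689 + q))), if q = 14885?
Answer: -55216/1277 ≈ -43.239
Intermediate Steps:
b(156)/(((-12396 + 44321)/(-28689 + q))) = 100/(((-12396 + 44321)/(-28689 + 14885))) = 100/((31925/(-13804))) = 100/((31925*(-1/13804))) = 100/(-31925/13804) = 100*(-13804/31925) = -55216/1277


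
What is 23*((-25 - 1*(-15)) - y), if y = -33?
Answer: 529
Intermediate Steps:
23*((-25 - 1*(-15)) - y) = 23*((-25 - 1*(-15)) - 1*(-33)) = 23*((-25 + 15) + 33) = 23*(-10 + 33) = 23*23 = 529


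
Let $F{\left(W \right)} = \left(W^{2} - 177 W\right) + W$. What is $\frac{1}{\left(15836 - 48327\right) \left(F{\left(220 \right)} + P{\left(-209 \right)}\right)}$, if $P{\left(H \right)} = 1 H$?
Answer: $- \frac{1}{307722261} \approx -3.2497 \cdot 10^{-9}$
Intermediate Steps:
$P{\left(H \right)} = H$
$F{\left(W \right)} = W^{2} - 176 W$
$\frac{1}{\left(15836 - 48327\right) \left(F{\left(220 \right)} + P{\left(-209 \right)}\right)} = \frac{1}{\left(15836 - 48327\right) \left(220 \left(-176 + 220\right) - 209\right)} = \frac{1}{\left(-32491\right) \left(220 \cdot 44 - 209\right)} = \frac{1}{\left(-32491\right) \left(9680 - 209\right)} = \frac{1}{\left(-32491\right) 9471} = \frac{1}{-307722261} = - \frac{1}{307722261}$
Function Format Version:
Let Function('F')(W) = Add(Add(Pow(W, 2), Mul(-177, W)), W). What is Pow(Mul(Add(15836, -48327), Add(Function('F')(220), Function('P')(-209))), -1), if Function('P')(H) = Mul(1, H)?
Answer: Rational(-1, 307722261) ≈ -3.2497e-9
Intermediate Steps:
Function('P')(H) = H
Function('F')(W) = Add(Pow(W, 2), Mul(-176, W))
Pow(Mul(Add(15836, -48327), Add(Function('F')(220), Function('P')(-209))), -1) = Pow(Mul(Add(15836, -48327), Add(Mul(220, Add(-176, 220)), -209)), -1) = Pow(Mul(-32491, Add(Mul(220, 44), -209)), -1) = Pow(Mul(-32491, Add(9680, -209)), -1) = Pow(Mul(-32491, 9471), -1) = Pow(-307722261, -1) = Rational(-1, 307722261)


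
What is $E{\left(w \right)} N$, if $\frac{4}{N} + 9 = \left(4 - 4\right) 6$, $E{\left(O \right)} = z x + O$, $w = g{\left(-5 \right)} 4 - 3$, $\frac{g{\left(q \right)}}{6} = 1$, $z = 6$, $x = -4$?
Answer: $\frac{4}{3} \approx 1.3333$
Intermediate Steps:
$g{\left(q \right)} = 6$ ($g{\left(q \right)} = 6 \cdot 1 = 6$)
$w = 21$ ($w = 6 \cdot 4 - 3 = 24 - 3 = 21$)
$E{\left(O \right)} = -24 + O$ ($E{\left(O \right)} = 6 \left(-4\right) + O = -24 + O$)
$N = - \frac{4}{9}$ ($N = \frac{4}{-9 + \left(4 - 4\right) 6} = \frac{4}{-9 + 0 \cdot 6} = \frac{4}{-9 + 0} = \frac{4}{-9} = 4 \left(- \frac{1}{9}\right) = - \frac{4}{9} \approx -0.44444$)
$E{\left(w \right)} N = \left(-24 + 21\right) \left(- \frac{4}{9}\right) = \left(-3\right) \left(- \frac{4}{9}\right) = \frac{4}{3}$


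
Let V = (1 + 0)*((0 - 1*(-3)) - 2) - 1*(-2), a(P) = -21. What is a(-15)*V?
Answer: -63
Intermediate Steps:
V = 3 (V = 1*((0 + 3) - 2) + 2 = 1*(3 - 2) + 2 = 1*1 + 2 = 1 + 2 = 3)
a(-15)*V = -21*3 = -63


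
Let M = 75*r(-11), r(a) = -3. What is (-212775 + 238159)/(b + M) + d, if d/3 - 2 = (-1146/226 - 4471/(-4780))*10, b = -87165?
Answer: -279331488253/2360141730 ≈ -118.35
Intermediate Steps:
M = -225 (M = 75*(-3) = -225)
d = -6377067/54014 (d = 6 + 3*((-1146/226 - 4471/(-4780))*10) = 6 + 3*((-1146*1/226 - 4471*(-1/4780))*10) = 6 + 3*((-573/113 + 4471/4780)*10) = 6 + 3*(-2233717/540140*10) = 6 + 3*(-2233717/54014) = 6 - 6701151/54014 = -6377067/54014 ≈ -118.06)
(-212775 + 238159)/(b + M) + d = (-212775 + 238159)/(-87165 - 225) - 6377067/54014 = 25384/(-87390) - 6377067/54014 = 25384*(-1/87390) - 6377067/54014 = -12692/43695 - 6377067/54014 = -279331488253/2360141730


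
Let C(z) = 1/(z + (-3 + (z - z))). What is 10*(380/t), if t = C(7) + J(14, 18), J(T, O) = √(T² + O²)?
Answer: -15200/8319 + 121600*√130/8319 ≈ 164.83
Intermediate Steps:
J(T, O) = √(O² + T²)
C(z) = 1/(-3 + z) (C(z) = 1/(z + (-3 + 0)) = 1/(z - 3) = 1/(-3 + z))
t = ¼ + 2*√130 (t = 1/(-3 + 7) + √(18² + 14²) = 1/4 + √(324 + 196) = ¼ + √520 = ¼ + 2*√130 ≈ 23.053)
10*(380/t) = 10*(380/(¼ + 2*√130)) = 3800/(¼ + 2*√130)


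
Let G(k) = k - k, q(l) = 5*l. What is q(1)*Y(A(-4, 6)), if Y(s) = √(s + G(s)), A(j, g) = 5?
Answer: 5*√5 ≈ 11.180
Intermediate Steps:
G(k) = 0
Y(s) = √s (Y(s) = √(s + 0) = √s)
q(1)*Y(A(-4, 6)) = (5*1)*√5 = 5*√5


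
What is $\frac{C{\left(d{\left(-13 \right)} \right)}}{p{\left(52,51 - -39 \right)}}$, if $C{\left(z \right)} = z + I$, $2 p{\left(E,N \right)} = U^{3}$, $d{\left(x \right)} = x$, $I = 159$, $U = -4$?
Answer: $- \frac{73}{16} \approx -4.5625$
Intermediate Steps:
$p{\left(E,N \right)} = -32$ ($p{\left(E,N \right)} = \frac{\left(-4\right)^{3}}{2} = \frac{1}{2} \left(-64\right) = -32$)
$C{\left(z \right)} = 159 + z$ ($C{\left(z \right)} = z + 159 = 159 + z$)
$\frac{C{\left(d{\left(-13 \right)} \right)}}{p{\left(52,51 - -39 \right)}} = \frac{159 - 13}{-32} = 146 \left(- \frac{1}{32}\right) = - \frac{73}{16}$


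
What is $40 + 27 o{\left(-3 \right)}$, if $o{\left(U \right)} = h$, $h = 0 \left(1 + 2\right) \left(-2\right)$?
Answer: $40$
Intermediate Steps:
$h = 0$ ($h = 0 \cdot 3 \left(-2\right) = 0 \left(-2\right) = 0$)
$o{\left(U \right)} = 0$
$40 + 27 o{\left(-3 \right)} = 40 + 27 \cdot 0 = 40 + 0 = 40$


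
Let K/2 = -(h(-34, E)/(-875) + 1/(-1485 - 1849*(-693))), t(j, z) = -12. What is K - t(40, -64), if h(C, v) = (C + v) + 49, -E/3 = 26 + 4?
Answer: 68323657/5776155 ≈ 11.829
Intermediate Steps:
E = -90 (E = -3*(26 + 4) = -3*30 = -90)
h(C, v) = 49 + C + v
K = -990203/5776155 (K = 2*(-((49 - 34 - 90)/(-875) + 1/(-1485 - 1849*(-693)))) = 2*(-(-75*(-1/875) - 1/693/(-3334))) = 2*(-(3/35 - 1/3334*(-1/693))) = 2*(-(3/35 + 1/2310462)) = 2*(-1*990203/11552310) = 2*(-990203/11552310) = -990203/5776155 ≈ -0.17143)
K - t(40, -64) = -990203/5776155 - 1*(-12) = -990203/5776155 + 12 = 68323657/5776155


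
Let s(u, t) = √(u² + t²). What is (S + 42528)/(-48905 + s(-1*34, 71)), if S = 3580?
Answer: -563727935/597923207 - 11527*√6197/597923207 ≈ -0.94433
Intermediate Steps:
s(u, t) = √(t² + u²)
(S + 42528)/(-48905 + s(-1*34, 71)) = (3580 + 42528)/(-48905 + √(71² + (-1*34)²)) = 46108/(-48905 + √(5041 + (-34)²)) = 46108/(-48905 + √(5041 + 1156)) = 46108/(-48905 + √6197)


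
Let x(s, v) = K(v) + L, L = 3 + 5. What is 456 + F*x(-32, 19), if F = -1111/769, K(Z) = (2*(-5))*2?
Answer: 363996/769 ≈ 473.34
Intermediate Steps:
K(Z) = -20 (K(Z) = -10*2 = -20)
L = 8
x(s, v) = -12 (x(s, v) = -20 + 8 = -12)
F = -1111/769 (F = -1111*1/769 = -1111/769 ≈ -1.4447)
456 + F*x(-32, 19) = 456 - 1111/769*(-12) = 456 + 13332/769 = 363996/769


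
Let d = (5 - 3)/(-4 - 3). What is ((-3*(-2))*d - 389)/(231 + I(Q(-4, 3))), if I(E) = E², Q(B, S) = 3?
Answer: -547/336 ≈ -1.6280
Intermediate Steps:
d = -2/7 (d = 2/(-7) = 2*(-⅐) = -2/7 ≈ -0.28571)
((-3*(-2))*d - 389)/(231 + I(Q(-4, 3))) = (-3*(-2)*(-2/7) - 389)/(231 + 3²) = (6*(-2/7) - 389)/(231 + 9) = (-12/7 - 389)/240 = -2735/7*1/240 = -547/336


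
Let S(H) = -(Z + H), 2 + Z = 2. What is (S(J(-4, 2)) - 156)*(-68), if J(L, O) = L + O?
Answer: 10472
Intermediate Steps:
Z = 0 (Z = -2 + 2 = 0)
S(H) = -H (S(H) = -(0 + H) = -H)
(S(J(-4, 2)) - 156)*(-68) = (-(-4 + 2) - 156)*(-68) = (-1*(-2) - 156)*(-68) = (2 - 156)*(-68) = -154*(-68) = 10472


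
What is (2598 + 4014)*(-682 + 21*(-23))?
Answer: -7702980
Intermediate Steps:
(2598 + 4014)*(-682 + 21*(-23)) = 6612*(-682 - 483) = 6612*(-1165) = -7702980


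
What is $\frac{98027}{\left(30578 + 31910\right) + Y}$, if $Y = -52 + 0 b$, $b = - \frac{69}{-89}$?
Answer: $\frac{98027}{62436} \approx 1.57$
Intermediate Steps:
$b = \frac{69}{89}$ ($b = \left(-69\right) \left(- \frac{1}{89}\right) = \frac{69}{89} \approx 0.77528$)
$Y = -52$ ($Y = -52 + 0 \cdot \frac{69}{89} = -52 + 0 = -52$)
$\frac{98027}{\left(30578 + 31910\right) + Y} = \frac{98027}{\left(30578 + 31910\right) - 52} = \frac{98027}{62488 - 52} = \frac{98027}{62436}$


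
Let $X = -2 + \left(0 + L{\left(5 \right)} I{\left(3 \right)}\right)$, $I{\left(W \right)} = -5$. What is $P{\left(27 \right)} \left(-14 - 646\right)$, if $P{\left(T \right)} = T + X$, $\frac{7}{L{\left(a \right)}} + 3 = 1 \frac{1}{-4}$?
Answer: $- \frac{306900}{13} \approx -23608.0$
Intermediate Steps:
$L{\left(a \right)} = - \frac{28}{13}$ ($L{\left(a \right)} = \frac{7}{-3 + 1 \frac{1}{-4}} = \frac{7}{-3 + 1 \left(- \frac{1}{4}\right)} = \frac{7}{-3 - \frac{1}{4}} = \frac{7}{- \frac{13}{4}} = 7 \left(- \frac{4}{13}\right) = - \frac{28}{13}$)
$X = \frac{114}{13}$ ($X = -2 + \left(0 - - \frac{140}{13}\right) = -2 + \left(0 + \frac{140}{13}\right) = -2 + \frac{140}{13} = \frac{114}{13} \approx 8.7692$)
$P{\left(T \right)} = \frac{114}{13} + T$ ($P{\left(T \right)} = T + \frac{114}{13} = \frac{114}{13} + T$)
$P{\left(27 \right)} \left(-14 - 646\right) = \left(\frac{114}{13} + 27\right) \left(-14 - 646\right) = \frac{465}{13} \left(-660\right) = - \frac{306900}{13}$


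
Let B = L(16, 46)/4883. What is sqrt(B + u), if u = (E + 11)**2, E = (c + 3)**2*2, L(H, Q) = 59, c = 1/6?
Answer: sqrt(7450793125837)/87894 ≈ 31.056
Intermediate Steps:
c = 1/6 ≈ 0.16667
B = 59/4883 ≈ 0.012083
E = 361/18 (E = (1/6 + 3)**2*2 = (19/6)**2*2 = (361/36)*2 = 361/18 ≈ 20.056)
u = 312481/324 (u = (361/18 + 11)**2 = (559/18)**2 = 312481/324 ≈ 964.45)
sqrt(B + u) = sqrt(59/4883 + 312481/324) = sqrt(1525863839/1582092) = sqrt(7450793125837)/87894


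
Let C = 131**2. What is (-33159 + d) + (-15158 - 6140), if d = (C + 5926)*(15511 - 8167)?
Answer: 169496471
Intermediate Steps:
C = 17161
d = 169550928 (d = (17161 + 5926)*(15511 - 8167) = 23087*7344 = 169550928)
(-33159 + d) + (-15158 - 6140) = (-33159 + 169550928) + (-15158 - 6140) = 169517769 - 21298 = 169496471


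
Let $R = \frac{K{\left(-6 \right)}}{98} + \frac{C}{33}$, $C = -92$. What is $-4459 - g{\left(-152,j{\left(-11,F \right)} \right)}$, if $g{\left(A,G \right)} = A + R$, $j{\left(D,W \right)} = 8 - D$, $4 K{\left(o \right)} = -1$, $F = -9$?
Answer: $- \frac{55679255}{12936} \approx -4304.2$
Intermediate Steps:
$K{\left(o \right)} = - \frac{1}{4}$ ($K{\left(o \right)} = \frac{1}{4} \left(-1\right) = - \frac{1}{4}$)
$R = - \frac{36097}{12936}$ ($R = - \frac{1}{4 \cdot 98} - \frac{92}{33} = \left(- \frac{1}{4}\right) \frac{1}{98} - \frac{92}{33} = - \frac{1}{392} - \frac{92}{33} = - \frac{36097}{12936} \approx -2.7904$)
$g{\left(A,G \right)} = - \frac{36097}{12936} + A$ ($g{\left(A,G \right)} = A - \frac{36097}{12936} = - \frac{36097}{12936} + A$)
$-4459 - g{\left(-152,j{\left(-11,F \right)} \right)} = -4459 - \left(- \frac{36097}{12936} - 152\right) = -4459 - - \frac{2002369}{12936} = -4459 + \frac{2002369}{12936} = - \frac{55679255}{12936}$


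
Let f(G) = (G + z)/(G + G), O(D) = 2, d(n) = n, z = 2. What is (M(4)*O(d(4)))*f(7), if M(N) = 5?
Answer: 45/7 ≈ 6.4286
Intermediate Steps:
f(G) = (2 + G)/(2*G) (f(G) = (G + 2)/(G + G) = (2 + G)/((2*G)) = (2 + G)*(1/(2*G)) = (2 + G)/(2*G))
(M(4)*O(d(4)))*f(7) = (5*2)*((½)*(2 + 7)/7) = 10*((½)*(⅐)*9) = 10*(9/14) = 45/7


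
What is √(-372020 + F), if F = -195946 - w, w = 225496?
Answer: I*√793462 ≈ 890.76*I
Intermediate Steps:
F = -421442 (F = -195946 - 1*225496 = -195946 - 225496 = -421442)
√(-372020 + F) = √(-372020 - 421442) = √(-793462) = I*√793462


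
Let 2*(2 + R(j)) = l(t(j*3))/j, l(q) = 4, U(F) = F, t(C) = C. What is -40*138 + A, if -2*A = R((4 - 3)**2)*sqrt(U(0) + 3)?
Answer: -5520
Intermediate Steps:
R(j) = -2 + 2/j (R(j) = -2 + (4/j)/2 = -2 + 2/j)
A = 0 (A = -(-2 + 2/((4 - 3)**2))*sqrt(0 + 3)/2 = -(-2 + 2/(1**2))*sqrt(3)/2 = -(-2 + 2/1)*sqrt(3)/2 = -(-2 + 2*1)*sqrt(3)/2 = -(-2 + 2)*sqrt(3)/2 = -0*sqrt(3) = -1/2*0 = 0)
-40*138 + A = -40*138 + 0 = -5520 + 0 = -5520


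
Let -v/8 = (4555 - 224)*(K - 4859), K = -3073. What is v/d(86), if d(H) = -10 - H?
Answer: -2862791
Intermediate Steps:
v = 274827936 (v = -8*(4555 - 224)*(-3073 - 4859) = -34648*(-7932) = -8*(-34353492) = 274827936)
v/d(86) = 274827936/(-10 - 1*86) = 274827936/(-10 - 86) = 274827936/(-96) = 274827936*(-1/96) = -2862791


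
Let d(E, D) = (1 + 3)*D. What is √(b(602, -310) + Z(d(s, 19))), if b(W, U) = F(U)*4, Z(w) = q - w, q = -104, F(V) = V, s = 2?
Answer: 2*I*√355 ≈ 37.683*I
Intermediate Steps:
d(E, D) = 4*D
Z(w) = -104 - w
b(W, U) = 4*U (b(W, U) = U*4 = 4*U)
√(b(602, -310) + Z(d(s, 19))) = √(4*(-310) + (-104 - 4*19)) = √(-1240 + (-104 - 1*76)) = √(-1240 + (-104 - 76)) = √(-1240 - 180) = √(-1420) = 2*I*√355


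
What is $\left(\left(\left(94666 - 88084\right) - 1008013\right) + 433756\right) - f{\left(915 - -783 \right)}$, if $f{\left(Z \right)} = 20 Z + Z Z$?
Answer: $-3484839$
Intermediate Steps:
$f{\left(Z \right)} = Z^{2} + 20 Z$ ($f{\left(Z \right)} = 20 Z + Z^{2} = Z^{2} + 20 Z$)
$\left(\left(\left(94666 - 88084\right) - 1008013\right) + 433756\right) - f{\left(915 - -783 \right)} = \left(\left(\left(94666 - 88084\right) - 1008013\right) + 433756\right) - \left(915 - -783\right) \left(20 + \left(915 - -783\right)\right) = \left(\left(6582 - 1008013\right) + 433756\right) - \left(915 + 783\right) \left(20 + \left(915 + 783\right)\right) = \left(-1001431 + 433756\right) - 1698 \left(20 + 1698\right) = -567675 - 1698 \cdot 1718 = -567675 - 2917164 = -3484839$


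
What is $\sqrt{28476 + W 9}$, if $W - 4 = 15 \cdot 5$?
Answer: $3 \sqrt{3243} \approx 170.84$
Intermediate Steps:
$W = 79$ ($W = 4 + 15 \cdot 5 = 4 + 75 = 79$)
$\sqrt{28476 + W 9} = \sqrt{28476 + 79 \cdot 9} = \sqrt{28476 + 711} = \sqrt{29187} = 3 \sqrt{3243}$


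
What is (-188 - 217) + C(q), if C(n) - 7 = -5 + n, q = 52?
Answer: -351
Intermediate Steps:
C(n) = 2 + n (C(n) = 7 + (-5 + n) = 2 + n)
(-188 - 217) + C(q) = (-188 - 217) + (2 + 52) = -405 + 54 = -351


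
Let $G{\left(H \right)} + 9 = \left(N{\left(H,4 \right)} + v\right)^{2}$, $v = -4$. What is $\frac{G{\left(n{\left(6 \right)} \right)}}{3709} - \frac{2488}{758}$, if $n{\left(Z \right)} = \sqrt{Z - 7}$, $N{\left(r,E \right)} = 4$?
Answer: $- \frac{4617407}{1405711} \approx -3.2847$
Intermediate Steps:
$n{\left(Z \right)} = \sqrt{-7 + Z}$
$G{\left(H \right)} = -9$ ($G{\left(H \right)} = -9 + \left(4 - 4\right)^{2} = -9 + 0^{2} = -9 + 0 = -9$)
$\frac{G{\left(n{\left(6 \right)} \right)}}{3709} - \frac{2488}{758} = - \frac{9}{3709} - \frac{2488}{758} = \left(-9\right) \frac{1}{3709} - \frac{1244}{379} = - \frac{9}{3709} - \frac{1244}{379} = - \frac{4617407}{1405711}$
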